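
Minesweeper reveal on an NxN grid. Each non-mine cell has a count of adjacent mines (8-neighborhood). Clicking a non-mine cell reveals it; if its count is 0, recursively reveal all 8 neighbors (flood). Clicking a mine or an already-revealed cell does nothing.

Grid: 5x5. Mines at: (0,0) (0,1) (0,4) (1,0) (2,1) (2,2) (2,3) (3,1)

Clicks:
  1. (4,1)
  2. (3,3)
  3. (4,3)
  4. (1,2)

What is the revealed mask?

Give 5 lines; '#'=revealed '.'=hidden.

Answer: .....
..#..
.....
..###
.####

Derivation:
Click 1 (4,1) count=1: revealed 1 new [(4,1)] -> total=1
Click 2 (3,3) count=2: revealed 1 new [(3,3)] -> total=2
Click 3 (4,3) count=0: revealed 5 new [(3,2) (3,4) (4,2) (4,3) (4,4)] -> total=7
Click 4 (1,2) count=4: revealed 1 new [(1,2)] -> total=8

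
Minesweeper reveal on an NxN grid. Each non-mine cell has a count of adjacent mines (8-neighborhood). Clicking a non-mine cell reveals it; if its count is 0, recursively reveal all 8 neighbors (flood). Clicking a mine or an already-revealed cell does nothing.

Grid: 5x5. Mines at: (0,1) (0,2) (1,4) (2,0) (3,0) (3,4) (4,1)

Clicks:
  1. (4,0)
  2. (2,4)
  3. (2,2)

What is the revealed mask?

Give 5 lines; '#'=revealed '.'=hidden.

Answer: .....
.###.
.####
.###.
#....

Derivation:
Click 1 (4,0) count=2: revealed 1 new [(4,0)] -> total=1
Click 2 (2,4) count=2: revealed 1 new [(2,4)] -> total=2
Click 3 (2,2) count=0: revealed 9 new [(1,1) (1,2) (1,3) (2,1) (2,2) (2,3) (3,1) (3,2) (3,3)] -> total=11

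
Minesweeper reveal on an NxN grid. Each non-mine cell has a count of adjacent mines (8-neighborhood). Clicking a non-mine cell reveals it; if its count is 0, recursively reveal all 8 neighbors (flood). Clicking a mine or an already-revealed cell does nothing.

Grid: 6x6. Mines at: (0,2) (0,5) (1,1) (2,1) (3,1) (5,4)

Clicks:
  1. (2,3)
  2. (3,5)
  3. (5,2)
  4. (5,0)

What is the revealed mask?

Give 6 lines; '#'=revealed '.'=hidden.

Answer: ......
..####
..####
..####
######
####..

Derivation:
Click 1 (2,3) count=0: revealed 16 new [(1,2) (1,3) (1,4) (1,5) (2,2) (2,3) (2,4) (2,5) (3,2) (3,3) (3,4) (3,5) (4,2) (4,3) (4,4) (4,5)] -> total=16
Click 2 (3,5) count=0: revealed 0 new [(none)] -> total=16
Click 3 (5,2) count=0: revealed 6 new [(4,0) (4,1) (5,0) (5,1) (5,2) (5,3)] -> total=22
Click 4 (5,0) count=0: revealed 0 new [(none)] -> total=22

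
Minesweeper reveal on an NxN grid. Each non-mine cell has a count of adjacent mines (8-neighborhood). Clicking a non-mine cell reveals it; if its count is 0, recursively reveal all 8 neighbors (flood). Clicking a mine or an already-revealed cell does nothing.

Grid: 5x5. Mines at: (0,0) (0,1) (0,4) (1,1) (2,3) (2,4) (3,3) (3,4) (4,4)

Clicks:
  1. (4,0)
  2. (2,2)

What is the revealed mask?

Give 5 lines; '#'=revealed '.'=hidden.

Click 1 (4,0) count=0: revealed 9 new [(2,0) (2,1) (2,2) (3,0) (3,1) (3,2) (4,0) (4,1) (4,2)] -> total=9
Click 2 (2,2) count=3: revealed 0 new [(none)] -> total=9

Answer: .....
.....
###..
###..
###..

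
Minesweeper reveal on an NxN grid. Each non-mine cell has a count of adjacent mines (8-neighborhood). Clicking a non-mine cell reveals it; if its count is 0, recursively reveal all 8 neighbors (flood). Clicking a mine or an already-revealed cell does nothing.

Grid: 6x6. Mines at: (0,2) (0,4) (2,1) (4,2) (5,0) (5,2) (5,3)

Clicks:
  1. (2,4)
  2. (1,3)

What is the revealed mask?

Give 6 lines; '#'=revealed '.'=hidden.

Answer: ......
..####
..####
..####
...###
....##

Derivation:
Click 1 (2,4) count=0: revealed 17 new [(1,2) (1,3) (1,4) (1,5) (2,2) (2,3) (2,4) (2,5) (3,2) (3,3) (3,4) (3,5) (4,3) (4,4) (4,5) (5,4) (5,5)] -> total=17
Click 2 (1,3) count=2: revealed 0 new [(none)] -> total=17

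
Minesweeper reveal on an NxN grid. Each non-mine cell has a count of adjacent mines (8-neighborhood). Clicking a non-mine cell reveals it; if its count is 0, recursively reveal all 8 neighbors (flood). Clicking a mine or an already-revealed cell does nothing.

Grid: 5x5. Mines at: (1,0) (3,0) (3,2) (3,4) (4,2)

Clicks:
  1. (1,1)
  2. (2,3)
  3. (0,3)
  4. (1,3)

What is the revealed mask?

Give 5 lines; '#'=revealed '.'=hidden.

Click 1 (1,1) count=1: revealed 1 new [(1,1)] -> total=1
Click 2 (2,3) count=2: revealed 1 new [(2,3)] -> total=2
Click 3 (0,3) count=0: revealed 10 new [(0,1) (0,2) (0,3) (0,4) (1,2) (1,3) (1,4) (2,1) (2,2) (2,4)] -> total=12
Click 4 (1,3) count=0: revealed 0 new [(none)] -> total=12

Answer: .####
.####
.####
.....
.....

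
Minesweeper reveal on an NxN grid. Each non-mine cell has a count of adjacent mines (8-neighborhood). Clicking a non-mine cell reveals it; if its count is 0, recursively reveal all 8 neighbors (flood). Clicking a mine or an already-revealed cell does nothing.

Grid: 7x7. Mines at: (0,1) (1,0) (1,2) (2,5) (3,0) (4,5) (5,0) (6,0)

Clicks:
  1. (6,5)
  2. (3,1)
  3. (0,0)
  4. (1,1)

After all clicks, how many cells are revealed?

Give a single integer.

Click 1 (6,5) count=0: revealed 24 new [(2,1) (2,2) (2,3) (2,4) (3,1) (3,2) (3,3) (3,4) (4,1) (4,2) (4,3) (4,4) (5,1) (5,2) (5,3) (5,4) (5,5) (5,6) (6,1) (6,2) (6,3) (6,4) (6,5) (6,6)] -> total=24
Click 2 (3,1) count=1: revealed 0 new [(none)] -> total=24
Click 3 (0,0) count=2: revealed 1 new [(0,0)] -> total=25
Click 4 (1,1) count=3: revealed 1 new [(1,1)] -> total=26

Answer: 26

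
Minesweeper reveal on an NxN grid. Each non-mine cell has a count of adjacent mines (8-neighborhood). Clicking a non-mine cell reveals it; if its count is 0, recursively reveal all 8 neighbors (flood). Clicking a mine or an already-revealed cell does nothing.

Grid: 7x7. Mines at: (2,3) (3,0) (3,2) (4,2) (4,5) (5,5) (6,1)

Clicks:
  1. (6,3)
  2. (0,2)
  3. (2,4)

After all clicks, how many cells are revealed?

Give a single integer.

Click 1 (6,3) count=0: revealed 6 new [(5,2) (5,3) (5,4) (6,2) (6,3) (6,4)] -> total=6
Click 2 (0,2) count=0: revealed 23 new [(0,0) (0,1) (0,2) (0,3) (0,4) (0,5) (0,6) (1,0) (1,1) (1,2) (1,3) (1,4) (1,5) (1,6) (2,0) (2,1) (2,2) (2,4) (2,5) (2,6) (3,4) (3,5) (3,6)] -> total=29
Click 3 (2,4) count=1: revealed 0 new [(none)] -> total=29

Answer: 29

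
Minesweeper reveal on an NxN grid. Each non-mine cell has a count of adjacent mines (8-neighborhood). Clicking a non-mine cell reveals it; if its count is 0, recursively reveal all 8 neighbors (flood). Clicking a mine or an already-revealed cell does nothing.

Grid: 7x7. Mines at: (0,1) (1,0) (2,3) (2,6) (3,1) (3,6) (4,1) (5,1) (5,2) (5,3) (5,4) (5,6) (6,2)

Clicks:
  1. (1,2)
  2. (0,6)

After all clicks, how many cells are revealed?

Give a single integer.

Answer: 10

Derivation:
Click 1 (1,2) count=2: revealed 1 new [(1,2)] -> total=1
Click 2 (0,6) count=0: revealed 9 new [(0,2) (0,3) (0,4) (0,5) (0,6) (1,3) (1,4) (1,5) (1,6)] -> total=10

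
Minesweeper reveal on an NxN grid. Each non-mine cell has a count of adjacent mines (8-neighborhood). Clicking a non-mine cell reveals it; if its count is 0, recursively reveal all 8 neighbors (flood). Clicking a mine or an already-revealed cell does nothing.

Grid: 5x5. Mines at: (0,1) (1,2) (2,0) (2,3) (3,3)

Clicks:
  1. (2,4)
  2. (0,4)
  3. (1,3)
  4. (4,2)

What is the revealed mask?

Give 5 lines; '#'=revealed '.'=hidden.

Click 1 (2,4) count=2: revealed 1 new [(2,4)] -> total=1
Click 2 (0,4) count=0: revealed 4 new [(0,3) (0,4) (1,3) (1,4)] -> total=5
Click 3 (1,3) count=2: revealed 0 new [(none)] -> total=5
Click 4 (4,2) count=1: revealed 1 new [(4,2)] -> total=6

Answer: ...##
...##
....#
.....
..#..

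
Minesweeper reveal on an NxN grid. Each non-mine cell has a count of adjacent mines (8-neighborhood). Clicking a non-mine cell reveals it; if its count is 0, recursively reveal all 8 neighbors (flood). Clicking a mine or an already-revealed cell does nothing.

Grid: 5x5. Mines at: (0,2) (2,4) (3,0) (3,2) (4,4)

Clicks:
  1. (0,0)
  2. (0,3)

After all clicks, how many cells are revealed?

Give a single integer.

Answer: 7

Derivation:
Click 1 (0,0) count=0: revealed 6 new [(0,0) (0,1) (1,0) (1,1) (2,0) (2,1)] -> total=6
Click 2 (0,3) count=1: revealed 1 new [(0,3)] -> total=7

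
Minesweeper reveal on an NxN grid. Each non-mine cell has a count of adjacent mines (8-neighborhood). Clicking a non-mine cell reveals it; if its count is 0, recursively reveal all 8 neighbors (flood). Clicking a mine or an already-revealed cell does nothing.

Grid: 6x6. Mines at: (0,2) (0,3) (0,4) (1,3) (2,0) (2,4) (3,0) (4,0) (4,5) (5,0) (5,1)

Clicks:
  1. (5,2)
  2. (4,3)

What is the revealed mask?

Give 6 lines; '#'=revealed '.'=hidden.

Click 1 (5,2) count=1: revealed 1 new [(5,2)] -> total=1
Click 2 (4,3) count=0: revealed 13 new [(2,1) (2,2) (2,3) (3,1) (3,2) (3,3) (3,4) (4,1) (4,2) (4,3) (4,4) (5,3) (5,4)] -> total=14

Answer: ......
......
.###..
.####.
.####.
..###.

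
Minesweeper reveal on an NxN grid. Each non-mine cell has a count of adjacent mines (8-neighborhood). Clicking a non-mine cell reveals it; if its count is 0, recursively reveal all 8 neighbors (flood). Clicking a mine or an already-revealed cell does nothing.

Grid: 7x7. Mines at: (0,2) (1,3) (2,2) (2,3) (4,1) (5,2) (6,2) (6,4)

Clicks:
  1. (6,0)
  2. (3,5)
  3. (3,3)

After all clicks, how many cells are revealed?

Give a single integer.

Click 1 (6,0) count=0: revealed 4 new [(5,0) (5,1) (6,0) (6,1)] -> total=4
Click 2 (3,5) count=0: revealed 23 new [(0,4) (0,5) (0,6) (1,4) (1,5) (1,6) (2,4) (2,5) (2,6) (3,3) (3,4) (3,5) (3,6) (4,3) (4,4) (4,5) (4,6) (5,3) (5,4) (5,5) (5,6) (6,5) (6,6)] -> total=27
Click 3 (3,3) count=2: revealed 0 new [(none)] -> total=27

Answer: 27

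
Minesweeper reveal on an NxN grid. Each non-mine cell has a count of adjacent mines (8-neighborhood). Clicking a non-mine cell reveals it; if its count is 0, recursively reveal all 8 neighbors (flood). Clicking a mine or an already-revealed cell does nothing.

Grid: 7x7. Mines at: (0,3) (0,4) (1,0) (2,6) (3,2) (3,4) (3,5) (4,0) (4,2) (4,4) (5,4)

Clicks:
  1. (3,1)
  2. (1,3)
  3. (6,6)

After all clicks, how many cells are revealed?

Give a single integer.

Answer: 8

Derivation:
Click 1 (3,1) count=3: revealed 1 new [(3,1)] -> total=1
Click 2 (1,3) count=2: revealed 1 new [(1,3)] -> total=2
Click 3 (6,6) count=0: revealed 6 new [(4,5) (4,6) (5,5) (5,6) (6,5) (6,6)] -> total=8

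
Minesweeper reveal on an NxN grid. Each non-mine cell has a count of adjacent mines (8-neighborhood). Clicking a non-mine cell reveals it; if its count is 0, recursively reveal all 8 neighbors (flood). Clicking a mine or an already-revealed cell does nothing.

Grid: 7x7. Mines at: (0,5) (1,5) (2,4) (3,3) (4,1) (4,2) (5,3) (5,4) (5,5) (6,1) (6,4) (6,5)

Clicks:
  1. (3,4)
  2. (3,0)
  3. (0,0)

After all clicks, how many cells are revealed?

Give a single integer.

Answer: 18

Derivation:
Click 1 (3,4) count=2: revealed 1 new [(3,4)] -> total=1
Click 2 (3,0) count=1: revealed 1 new [(3,0)] -> total=2
Click 3 (0,0) count=0: revealed 16 new [(0,0) (0,1) (0,2) (0,3) (0,4) (1,0) (1,1) (1,2) (1,3) (1,4) (2,0) (2,1) (2,2) (2,3) (3,1) (3,2)] -> total=18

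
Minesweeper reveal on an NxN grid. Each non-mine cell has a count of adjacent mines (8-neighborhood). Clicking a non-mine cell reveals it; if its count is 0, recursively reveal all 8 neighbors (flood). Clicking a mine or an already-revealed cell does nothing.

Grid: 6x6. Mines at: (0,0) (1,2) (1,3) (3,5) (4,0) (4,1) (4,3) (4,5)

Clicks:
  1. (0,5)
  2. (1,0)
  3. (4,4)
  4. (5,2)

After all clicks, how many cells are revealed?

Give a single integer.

Click 1 (0,5) count=0: revealed 6 new [(0,4) (0,5) (1,4) (1,5) (2,4) (2,5)] -> total=6
Click 2 (1,0) count=1: revealed 1 new [(1,0)] -> total=7
Click 3 (4,4) count=3: revealed 1 new [(4,4)] -> total=8
Click 4 (5,2) count=2: revealed 1 new [(5,2)] -> total=9

Answer: 9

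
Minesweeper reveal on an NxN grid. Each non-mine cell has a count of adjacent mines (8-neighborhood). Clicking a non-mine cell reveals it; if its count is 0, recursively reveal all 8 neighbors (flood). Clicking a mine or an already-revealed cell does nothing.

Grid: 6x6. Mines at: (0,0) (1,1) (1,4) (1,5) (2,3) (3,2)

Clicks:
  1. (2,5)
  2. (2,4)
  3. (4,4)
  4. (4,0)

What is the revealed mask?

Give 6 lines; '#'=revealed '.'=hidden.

Answer: ......
......
##..##
##.###
######
######

Derivation:
Click 1 (2,5) count=2: revealed 1 new [(2,5)] -> total=1
Click 2 (2,4) count=3: revealed 1 new [(2,4)] -> total=2
Click 3 (4,4) count=0: revealed 19 new [(2,0) (2,1) (3,0) (3,1) (3,3) (3,4) (3,5) (4,0) (4,1) (4,2) (4,3) (4,4) (4,5) (5,0) (5,1) (5,2) (5,3) (5,4) (5,5)] -> total=21
Click 4 (4,0) count=0: revealed 0 new [(none)] -> total=21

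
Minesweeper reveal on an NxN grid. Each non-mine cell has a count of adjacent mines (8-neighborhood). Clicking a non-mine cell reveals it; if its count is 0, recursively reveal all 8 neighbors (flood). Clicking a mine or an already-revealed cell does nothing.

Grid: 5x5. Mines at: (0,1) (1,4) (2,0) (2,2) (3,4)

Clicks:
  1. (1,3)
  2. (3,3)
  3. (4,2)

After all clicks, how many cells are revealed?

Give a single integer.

Answer: 9

Derivation:
Click 1 (1,3) count=2: revealed 1 new [(1,3)] -> total=1
Click 2 (3,3) count=2: revealed 1 new [(3,3)] -> total=2
Click 3 (4,2) count=0: revealed 7 new [(3,0) (3,1) (3,2) (4,0) (4,1) (4,2) (4,3)] -> total=9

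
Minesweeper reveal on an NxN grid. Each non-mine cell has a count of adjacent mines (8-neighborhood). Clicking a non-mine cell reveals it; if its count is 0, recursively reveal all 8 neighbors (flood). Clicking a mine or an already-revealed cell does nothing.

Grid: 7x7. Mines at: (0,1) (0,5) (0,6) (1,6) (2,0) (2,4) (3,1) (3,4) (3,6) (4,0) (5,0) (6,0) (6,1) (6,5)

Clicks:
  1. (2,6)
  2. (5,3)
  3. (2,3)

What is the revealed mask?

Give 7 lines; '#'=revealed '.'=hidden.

Answer: .......
.......
...#..#
.......
..###..
..###..
..###..

Derivation:
Click 1 (2,6) count=2: revealed 1 new [(2,6)] -> total=1
Click 2 (5,3) count=0: revealed 9 new [(4,2) (4,3) (4,4) (5,2) (5,3) (5,4) (6,2) (6,3) (6,4)] -> total=10
Click 3 (2,3) count=2: revealed 1 new [(2,3)] -> total=11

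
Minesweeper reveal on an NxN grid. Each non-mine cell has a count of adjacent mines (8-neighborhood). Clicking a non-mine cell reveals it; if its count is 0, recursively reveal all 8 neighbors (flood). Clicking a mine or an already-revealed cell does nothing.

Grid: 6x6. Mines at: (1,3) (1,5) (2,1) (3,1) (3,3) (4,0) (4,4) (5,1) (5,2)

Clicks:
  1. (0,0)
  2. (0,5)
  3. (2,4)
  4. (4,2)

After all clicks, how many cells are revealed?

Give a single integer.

Answer: 9

Derivation:
Click 1 (0,0) count=0: revealed 6 new [(0,0) (0,1) (0,2) (1,0) (1,1) (1,2)] -> total=6
Click 2 (0,5) count=1: revealed 1 new [(0,5)] -> total=7
Click 3 (2,4) count=3: revealed 1 new [(2,4)] -> total=8
Click 4 (4,2) count=4: revealed 1 new [(4,2)] -> total=9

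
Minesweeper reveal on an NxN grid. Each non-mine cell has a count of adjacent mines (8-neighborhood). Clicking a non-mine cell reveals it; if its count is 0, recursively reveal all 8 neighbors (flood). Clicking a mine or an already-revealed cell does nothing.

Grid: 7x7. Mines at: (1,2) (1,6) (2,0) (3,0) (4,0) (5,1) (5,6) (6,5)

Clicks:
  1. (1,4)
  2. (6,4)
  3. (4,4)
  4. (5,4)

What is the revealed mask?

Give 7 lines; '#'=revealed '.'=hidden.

Click 1 (1,4) count=0: revealed 31 new [(0,3) (0,4) (0,5) (1,3) (1,4) (1,5) (2,1) (2,2) (2,3) (2,4) (2,5) (2,6) (3,1) (3,2) (3,3) (3,4) (3,5) (3,6) (4,1) (4,2) (4,3) (4,4) (4,5) (4,6) (5,2) (5,3) (5,4) (5,5) (6,2) (6,3) (6,4)] -> total=31
Click 2 (6,4) count=1: revealed 0 new [(none)] -> total=31
Click 3 (4,4) count=0: revealed 0 new [(none)] -> total=31
Click 4 (5,4) count=1: revealed 0 new [(none)] -> total=31

Answer: ...###.
...###.
.######
.######
.######
..####.
..###..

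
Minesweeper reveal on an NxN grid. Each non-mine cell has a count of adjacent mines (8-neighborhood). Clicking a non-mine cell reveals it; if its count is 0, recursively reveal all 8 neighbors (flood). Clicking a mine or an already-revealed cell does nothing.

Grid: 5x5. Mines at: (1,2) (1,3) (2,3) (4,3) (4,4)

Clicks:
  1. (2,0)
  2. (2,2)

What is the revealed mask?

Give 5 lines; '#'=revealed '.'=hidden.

Click 1 (2,0) count=0: revealed 13 new [(0,0) (0,1) (1,0) (1,1) (2,0) (2,1) (2,2) (3,0) (3,1) (3,2) (4,0) (4,1) (4,2)] -> total=13
Click 2 (2,2) count=3: revealed 0 new [(none)] -> total=13

Answer: ##...
##...
###..
###..
###..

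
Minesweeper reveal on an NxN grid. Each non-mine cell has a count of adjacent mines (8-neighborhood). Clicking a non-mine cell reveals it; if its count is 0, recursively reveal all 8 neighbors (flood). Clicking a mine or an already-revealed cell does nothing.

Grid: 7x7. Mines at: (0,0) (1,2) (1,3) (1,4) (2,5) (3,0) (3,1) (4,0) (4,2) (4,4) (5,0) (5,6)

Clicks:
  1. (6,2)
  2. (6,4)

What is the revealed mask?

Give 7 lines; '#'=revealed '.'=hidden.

Click 1 (6,2) count=0: revealed 10 new [(5,1) (5,2) (5,3) (5,4) (5,5) (6,1) (6,2) (6,3) (6,4) (6,5)] -> total=10
Click 2 (6,4) count=0: revealed 0 new [(none)] -> total=10

Answer: .......
.......
.......
.......
.......
.#####.
.#####.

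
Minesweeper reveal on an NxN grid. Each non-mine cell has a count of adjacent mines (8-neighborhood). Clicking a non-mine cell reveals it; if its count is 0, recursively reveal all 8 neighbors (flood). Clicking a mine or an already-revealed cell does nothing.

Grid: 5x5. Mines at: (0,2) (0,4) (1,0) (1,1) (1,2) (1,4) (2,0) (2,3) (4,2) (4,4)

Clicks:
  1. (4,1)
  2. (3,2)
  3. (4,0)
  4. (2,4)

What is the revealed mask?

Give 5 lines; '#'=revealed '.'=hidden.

Click 1 (4,1) count=1: revealed 1 new [(4,1)] -> total=1
Click 2 (3,2) count=2: revealed 1 new [(3,2)] -> total=2
Click 3 (4,0) count=0: revealed 3 new [(3,0) (3,1) (4,0)] -> total=5
Click 4 (2,4) count=2: revealed 1 new [(2,4)] -> total=6

Answer: .....
.....
....#
###..
##...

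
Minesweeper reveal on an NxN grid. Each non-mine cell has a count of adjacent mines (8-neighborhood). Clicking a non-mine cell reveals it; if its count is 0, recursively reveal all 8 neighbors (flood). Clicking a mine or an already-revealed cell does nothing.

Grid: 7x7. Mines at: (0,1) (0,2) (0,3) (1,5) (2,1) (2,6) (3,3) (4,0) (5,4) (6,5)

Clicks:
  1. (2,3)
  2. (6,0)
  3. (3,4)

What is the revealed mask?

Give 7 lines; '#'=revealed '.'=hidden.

Click 1 (2,3) count=1: revealed 1 new [(2,3)] -> total=1
Click 2 (6,0) count=0: revealed 11 new [(4,1) (4,2) (4,3) (5,0) (5,1) (5,2) (5,3) (6,0) (6,1) (6,2) (6,3)] -> total=12
Click 3 (3,4) count=1: revealed 1 new [(3,4)] -> total=13

Answer: .......
.......
...#...
....#..
.###...
####...
####...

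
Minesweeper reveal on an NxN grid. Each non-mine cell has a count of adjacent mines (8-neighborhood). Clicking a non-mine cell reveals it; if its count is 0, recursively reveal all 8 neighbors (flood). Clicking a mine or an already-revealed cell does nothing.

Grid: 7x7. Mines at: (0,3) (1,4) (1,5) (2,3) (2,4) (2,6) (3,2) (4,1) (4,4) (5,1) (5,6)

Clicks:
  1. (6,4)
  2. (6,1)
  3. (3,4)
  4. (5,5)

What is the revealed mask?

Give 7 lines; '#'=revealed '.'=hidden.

Answer: .......
.......
.......
....#..
.......
..####.
.#####.

Derivation:
Click 1 (6,4) count=0: revealed 8 new [(5,2) (5,3) (5,4) (5,5) (6,2) (6,3) (6,4) (6,5)] -> total=8
Click 2 (6,1) count=1: revealed 1 new [(6,1)] -> total=9
Click 3 (3,4) count=3: revealed 1 new [(3,4)] -> total=10
Click 4 (5,5) count=2: revealed 0 new [(none)] -> total=10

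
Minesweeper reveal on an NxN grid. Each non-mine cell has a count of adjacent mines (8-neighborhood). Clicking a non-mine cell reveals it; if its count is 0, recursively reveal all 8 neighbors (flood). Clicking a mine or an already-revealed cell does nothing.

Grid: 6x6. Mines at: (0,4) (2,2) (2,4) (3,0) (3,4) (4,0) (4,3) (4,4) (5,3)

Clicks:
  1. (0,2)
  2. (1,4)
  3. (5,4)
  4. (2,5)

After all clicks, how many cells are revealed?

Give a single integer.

Click 1 (0,2) count=0: revealed 10 new [(0,0) (0,1) (0,2) (0,3) (1,0) (1,1) (1,2) (1,3) (2,0) (2,1)] -> total=10
Click 2 (1,4) count=2: revealed 1 new [(1,4)] -> total=11
Click 3 (5,4) count=3: revealed 1 new [(5,4)] -> total=12
Click 4 (2,5) count=2: revealed 1 new [(2,5)] -> total=13

Answer: 13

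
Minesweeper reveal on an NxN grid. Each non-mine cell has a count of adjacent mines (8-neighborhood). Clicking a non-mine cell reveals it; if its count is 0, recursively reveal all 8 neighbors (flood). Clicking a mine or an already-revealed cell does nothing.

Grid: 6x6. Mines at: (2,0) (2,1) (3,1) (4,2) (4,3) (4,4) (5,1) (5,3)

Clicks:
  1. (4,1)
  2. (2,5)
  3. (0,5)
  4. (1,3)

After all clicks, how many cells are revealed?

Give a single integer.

Answer: 21

Derivation:
Click 1 (4,1) count=3: revealed 1 new [(4,1)] -> total=1
Click 2 (2,5) count=0: revealed 20 new [(0,0) (0,1) (0,2) (0,3) (0,4) (0,5) (1,0) (1,1) (1,2) (1,3) (1,4) (1,5) (2,2) (2,3) (2,4) (2,5) (3,2) (3,3) (3,4) (3,5)] -> total=21
Click 3 (0,5) count=0: revealed 0 new [(none)] -> total=21
Click 4 (1,3) count=0: revealed 0 new [(none)] -> total=21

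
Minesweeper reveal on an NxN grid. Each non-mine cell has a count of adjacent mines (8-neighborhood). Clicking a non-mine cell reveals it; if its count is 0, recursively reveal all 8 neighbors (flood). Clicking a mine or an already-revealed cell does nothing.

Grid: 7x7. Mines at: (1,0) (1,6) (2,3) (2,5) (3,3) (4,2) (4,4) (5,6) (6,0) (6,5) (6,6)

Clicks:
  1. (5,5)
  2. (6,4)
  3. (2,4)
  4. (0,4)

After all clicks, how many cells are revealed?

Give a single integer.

Click 1 (5,5) count=4: revealed 1 new [(5,5)] -> total=1
Click 2 (6,4) count=1: revealed 1 new [(6,4)] -> total=2
Click 3 (2,4) count=3: revealed 1 new [(2,4)] -> total=3
Click 4 (0,4) count=0: revealed 10 new [(0,1) (0,2) (0,3) (0,4) (0,5) (1,1) (1,2) (1,3) (1,4) (1,5)] -> total=13

Answer: 13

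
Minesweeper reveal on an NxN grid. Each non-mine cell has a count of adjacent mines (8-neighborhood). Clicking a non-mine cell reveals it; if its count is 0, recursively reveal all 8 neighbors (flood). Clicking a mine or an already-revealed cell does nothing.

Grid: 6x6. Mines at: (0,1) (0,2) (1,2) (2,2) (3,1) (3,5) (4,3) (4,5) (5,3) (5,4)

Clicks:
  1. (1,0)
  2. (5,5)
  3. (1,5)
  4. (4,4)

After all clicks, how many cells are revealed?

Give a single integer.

Click 1 (1,0) count=1: revealed 1 new [(1,0)] -> total=1
Click 2 (5,5) count=2: revealed 1 new [(5,5)] -> total=2
Click 3 (1,5) count=0: revealed 9 new [(0,3) (0,4) (0,5) (1,3) (1,4) (1,5) (2,3) (2,4) (2,5)] -> total=11
Click 4 (4,4) count=5: revealed 1 new [(4,4)] -> total=12

Answer: 12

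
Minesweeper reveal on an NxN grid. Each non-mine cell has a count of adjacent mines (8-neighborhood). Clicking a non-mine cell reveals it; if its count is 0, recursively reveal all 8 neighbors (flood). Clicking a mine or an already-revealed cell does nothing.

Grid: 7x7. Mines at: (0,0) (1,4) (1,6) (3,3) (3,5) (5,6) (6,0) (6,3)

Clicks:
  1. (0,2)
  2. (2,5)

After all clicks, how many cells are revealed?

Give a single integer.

Answer: 21

Derivation:
Click 1 (0,2) count=0: revealed 20 new [(0,1) (0,2) (0,3) (1,0) (1,1) (1,2) (1,3) (2,0) (2,1) (2,2) (2,3) (3,0) (3,1) (3,2) (4,0) (4,1) (4,2) (5,0) (5,1) (5,2)] -> total=20
Click 2 (2,5) count=3: revealed 1 new [(2,5)] -> total=21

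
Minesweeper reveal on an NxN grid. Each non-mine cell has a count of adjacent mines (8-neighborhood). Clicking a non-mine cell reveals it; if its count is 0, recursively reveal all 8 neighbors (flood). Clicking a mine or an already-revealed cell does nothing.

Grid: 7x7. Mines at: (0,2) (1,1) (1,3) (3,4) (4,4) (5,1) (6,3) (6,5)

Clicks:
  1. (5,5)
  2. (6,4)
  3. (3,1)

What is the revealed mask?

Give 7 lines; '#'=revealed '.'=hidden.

Answer: .......
.......
####...
####...
####...
.....#.
....#..

Derivation:
Click 1 (5,5) count=2: revealed 1 new [(5,5)] -> total=1
Click 2 (6,4) count=2: revealed 1 new [(6,4)] -> total=2
Click 3 (3,1) count=0: revealed 12 new [(2,0) (2,1) (2,2) (2,3) (3,0) (3,1) (3,2) (3,3) (4,0) (4,1) (4,2) (4,3)] -> total=14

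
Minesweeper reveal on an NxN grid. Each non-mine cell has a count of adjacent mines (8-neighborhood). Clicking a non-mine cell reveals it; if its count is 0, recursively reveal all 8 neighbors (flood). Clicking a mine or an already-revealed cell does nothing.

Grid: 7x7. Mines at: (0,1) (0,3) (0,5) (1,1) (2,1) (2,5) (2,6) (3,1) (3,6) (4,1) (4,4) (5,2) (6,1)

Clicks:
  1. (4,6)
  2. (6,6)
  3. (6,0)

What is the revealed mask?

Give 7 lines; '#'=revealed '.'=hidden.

Click 1 (4,6) count=1: revealed 1 new [(4,6)] -> total=1
Click 2 (6,6) count=0: revealed 9 new [(4,5) (5,3) (5,4) (5,5) (5,6) (6,3) (6,4) (6,5) (6,6)] -> total=10
Click 3 (6,0) count=1: revealed 1 new [(6,0)] -> total=11

Answer: .......
.......
.......
.......
.....##
...####
#..####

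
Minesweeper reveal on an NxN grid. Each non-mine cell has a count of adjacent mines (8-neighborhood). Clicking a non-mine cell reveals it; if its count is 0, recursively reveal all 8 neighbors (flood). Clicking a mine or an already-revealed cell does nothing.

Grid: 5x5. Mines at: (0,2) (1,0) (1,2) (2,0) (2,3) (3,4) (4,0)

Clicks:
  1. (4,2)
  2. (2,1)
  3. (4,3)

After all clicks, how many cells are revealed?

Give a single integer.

Click 1 (4,2) count=0: revealed 6 new [(3,1) (3,2) (3,3) (4,1) (4,2) (4,3)] -> total=6
Click 2 (2,1) count=3: revealed 1 new [(2,1)] -> total=7
Click 3 (4,3) count=1: revealed 0 new [(none)] -> total=7

Answer: 7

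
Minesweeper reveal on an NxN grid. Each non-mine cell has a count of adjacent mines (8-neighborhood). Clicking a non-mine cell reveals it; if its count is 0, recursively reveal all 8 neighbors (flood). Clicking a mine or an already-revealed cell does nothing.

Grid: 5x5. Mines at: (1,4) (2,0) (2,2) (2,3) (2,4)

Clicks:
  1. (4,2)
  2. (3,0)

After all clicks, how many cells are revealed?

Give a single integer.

Click 1 (4,2) count=0: revealed 10 new [(3,0) (3,1) (3,2) (3,3) (3,4) (4,0) (4,1) (4,2) (4,3) (4,4)] -> total=10
Click 2 (3,0) count=1: revealed 0 new [(none)] -> total=10

Answer: 10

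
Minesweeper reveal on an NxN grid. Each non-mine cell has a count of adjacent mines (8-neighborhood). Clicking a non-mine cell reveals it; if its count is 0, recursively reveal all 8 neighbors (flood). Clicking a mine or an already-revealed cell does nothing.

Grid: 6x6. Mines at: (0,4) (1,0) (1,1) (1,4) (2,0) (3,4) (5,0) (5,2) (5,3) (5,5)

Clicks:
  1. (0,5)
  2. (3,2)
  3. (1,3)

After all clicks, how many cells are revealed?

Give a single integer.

Click 1 (0,5) count=2: revealed 1 new [(0,5)] -> total=1
Click 2 (3,2) count=0: revealed 9 new [(2,1) (2,2) (2,3) (3,1) (3,2) (3,3) (4,1) (4,2) (4,3)] -> total=10
Click 3 (1,3) count=2: revealed 1 new [(1,3)] -> total=11

Answer: 11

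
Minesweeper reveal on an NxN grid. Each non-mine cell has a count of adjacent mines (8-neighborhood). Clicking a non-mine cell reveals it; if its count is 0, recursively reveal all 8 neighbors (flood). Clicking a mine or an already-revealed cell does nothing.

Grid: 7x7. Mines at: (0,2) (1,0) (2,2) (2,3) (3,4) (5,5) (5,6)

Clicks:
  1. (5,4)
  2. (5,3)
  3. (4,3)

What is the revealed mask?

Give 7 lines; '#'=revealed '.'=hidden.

Answer: .......
.......
##.....
####...
#####..
#####..
#####..

Derivation:
Click 1 (5,4) count=1: revealed 1 new [(5,4)] -> total=1
Click 2 (5,3) count=0: revealed 20 new [(2,0) (2,1) (3,0) (3,1) (3,2) (3,3) (4,0) (4,1) (4,2) (4,3) (4,4) (5,0) (5,1) (5,2) (5,3) (6,0) (6,1) (6,2) (6,3) (6,4)] -> total=21
Click 3 (4,3) count=1: revealed 0 new [(none)] -> total=21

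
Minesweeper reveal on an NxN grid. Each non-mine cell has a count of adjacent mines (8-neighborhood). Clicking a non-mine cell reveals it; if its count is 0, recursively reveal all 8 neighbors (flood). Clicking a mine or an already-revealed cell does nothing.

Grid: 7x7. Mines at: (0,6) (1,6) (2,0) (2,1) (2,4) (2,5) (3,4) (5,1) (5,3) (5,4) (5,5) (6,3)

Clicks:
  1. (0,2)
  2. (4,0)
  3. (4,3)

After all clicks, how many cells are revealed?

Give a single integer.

Click 1 (0,2) count=0: revealed 12 new [(0,0) (0,1) (0,2) (0,3) (0,4) (0,5) (1,0) (1,1) (1,2) (1,3) (1,4) (1,5)] -> total=12
Click 2 (4,0) count=1: revealed 1 new [(4,0)] -> total=13
Click 3 (4,3) count=3: revealed 1 new [(4,3)] -> total=14

Answer: 14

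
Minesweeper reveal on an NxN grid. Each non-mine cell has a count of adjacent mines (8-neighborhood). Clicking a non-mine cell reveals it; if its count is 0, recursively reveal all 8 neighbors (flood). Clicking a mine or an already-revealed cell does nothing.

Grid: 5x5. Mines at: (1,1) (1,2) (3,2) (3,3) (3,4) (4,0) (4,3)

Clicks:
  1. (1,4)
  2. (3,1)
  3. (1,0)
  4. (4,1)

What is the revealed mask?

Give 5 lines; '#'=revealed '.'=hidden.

Click 1 (1,4) count=0: revealed 6 new [(0,3) (0,4) (1,3) (1,4) (2,3) (2,4)] -> total=6
Click 2 (3,1) count=2: revealed 1 new [(3,1)] -> total=7
Click 3 (1,0) count=1: revealed 1 new [(1,0)] -> total=8
Click 4 (4,1) count=2: revealed 1 new [(4,1)] -> total=9

Answer: ...##
#..##
...##
.#...
.#...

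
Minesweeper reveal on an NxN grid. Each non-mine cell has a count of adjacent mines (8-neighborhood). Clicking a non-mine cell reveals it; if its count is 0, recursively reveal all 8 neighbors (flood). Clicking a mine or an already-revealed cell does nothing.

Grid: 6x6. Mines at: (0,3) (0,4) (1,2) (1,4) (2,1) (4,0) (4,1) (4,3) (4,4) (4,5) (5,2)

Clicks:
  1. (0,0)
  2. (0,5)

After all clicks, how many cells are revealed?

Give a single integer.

Answer: 5

Derivation:
Click 1 (0,0) count=0: revealed 4 new [(0,0) (0,1) (1,0) (1,1)] -> total=4
Click 2 (0,5) count=2: revealed 1 new [(0,5)] -> total=5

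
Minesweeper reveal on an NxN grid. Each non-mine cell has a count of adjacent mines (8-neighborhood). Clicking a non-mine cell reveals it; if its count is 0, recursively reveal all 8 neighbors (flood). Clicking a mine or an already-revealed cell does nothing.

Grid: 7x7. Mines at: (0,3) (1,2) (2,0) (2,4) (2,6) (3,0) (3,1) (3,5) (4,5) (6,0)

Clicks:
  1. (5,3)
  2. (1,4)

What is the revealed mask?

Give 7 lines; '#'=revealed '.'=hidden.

Click 1 (5,3) count=0: revealed 19 new [(3,2) (3,3) (3,4) (4,1) (4,2) (4,3) (4,4) (5,1) (5,2) (5,3) (5,4) (5,5) (5,6) (6,1) (6,2) (6,3) (6,4) (6,5) (6,6)] -> total=19
Click 2 (1,4) count=2: revealed 1 new [(1,4)] -> total=20

Answer: .......
....#..
.......
..###..
.####..
.######
.######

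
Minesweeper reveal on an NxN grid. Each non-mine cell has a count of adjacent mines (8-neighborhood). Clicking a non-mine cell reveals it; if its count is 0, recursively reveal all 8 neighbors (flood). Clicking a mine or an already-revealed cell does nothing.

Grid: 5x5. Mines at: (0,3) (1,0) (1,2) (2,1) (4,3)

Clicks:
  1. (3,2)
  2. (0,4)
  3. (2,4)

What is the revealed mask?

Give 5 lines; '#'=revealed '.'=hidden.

Answer: ....#
...##
...##
..###
.....

Derivation:
Click 1 (3,2) count=2: revealed 1 new [(3,2)] -> total=1
Click 2 (0,4) count=1: revealed 1 new [(0,4)] -> total=2
Click 3 (2,4) count=0: revealed 6 new [(1,3) (1,4) (2,3) (2,4) (3,3) (3,4)] -> total=8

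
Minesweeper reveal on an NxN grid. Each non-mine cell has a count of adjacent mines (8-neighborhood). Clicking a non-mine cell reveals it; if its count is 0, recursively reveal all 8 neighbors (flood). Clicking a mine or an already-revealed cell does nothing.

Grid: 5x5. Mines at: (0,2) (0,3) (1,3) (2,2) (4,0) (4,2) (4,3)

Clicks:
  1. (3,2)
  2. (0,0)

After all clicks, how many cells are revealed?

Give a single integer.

Answer: 9

Derivation:
Click 1 (3,2) count=3: revealed 1 new [(3,2)] -> total=1
Click 2 (0,0) count=0: revealed 8 new [(0,0) (0,1) (1,0) (1,1) (2,0) (2,1) (3,0) (3,1)] -> total=9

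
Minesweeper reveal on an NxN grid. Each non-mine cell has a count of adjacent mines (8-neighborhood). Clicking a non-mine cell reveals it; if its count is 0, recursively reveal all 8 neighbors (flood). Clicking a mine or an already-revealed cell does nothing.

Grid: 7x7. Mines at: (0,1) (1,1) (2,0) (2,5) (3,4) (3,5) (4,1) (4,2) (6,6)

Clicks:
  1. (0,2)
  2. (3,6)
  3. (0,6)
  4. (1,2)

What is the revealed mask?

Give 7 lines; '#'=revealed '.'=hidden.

Click 1 (0,2) count=2: revealed 1 new [(0,2)] -> total=1
Click 2 (3,6) count=2: revealed 1 new [(3,6)] -> total=2
Click 3 (0,6) count=0: revealed 12 new [(0,3) (0,4) (0,5) (0,6) (1,2) (1,3) (1,4) (1,5) (1,6) (2,2) (2,3) (2,4)] -> total=14
Click 4 (1,2) count=2: revealed 0 new [(none)] -> total=14

Answer: ..#####
..#####
..###..
......#
.......
.......
.......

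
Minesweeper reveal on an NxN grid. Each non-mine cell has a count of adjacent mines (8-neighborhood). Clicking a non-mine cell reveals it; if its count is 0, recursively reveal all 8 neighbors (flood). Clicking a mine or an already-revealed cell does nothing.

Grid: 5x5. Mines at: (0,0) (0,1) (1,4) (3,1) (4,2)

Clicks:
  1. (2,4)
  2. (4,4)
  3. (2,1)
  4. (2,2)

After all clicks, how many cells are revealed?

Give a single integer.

Answer: 8

Derivation:
Click 1 (2,4) count=1: revealed 1 new [(2,4)] -> total=1
Click 2 (4,4) count=0: revealed 5 new [(2,3) (3,3) (3,4) (4,3) (4,4)] -> total=6
Click 3 (2,1) count=1: revealed 1 new [(2,1)] -> total=7
Click 4 (2,2) count=1: revealed 1 new [(2,2)] -> total=8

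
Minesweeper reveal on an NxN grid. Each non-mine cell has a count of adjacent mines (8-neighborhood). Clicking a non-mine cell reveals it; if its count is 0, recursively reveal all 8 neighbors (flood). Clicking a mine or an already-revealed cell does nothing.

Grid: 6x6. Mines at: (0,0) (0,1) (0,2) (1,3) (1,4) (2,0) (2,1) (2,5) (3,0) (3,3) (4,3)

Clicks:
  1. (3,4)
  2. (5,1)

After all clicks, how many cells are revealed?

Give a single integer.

Answer: 7

Derivation:
Click 1 (3,4) count=3: revealed 1 new [(3,4)] -> total=1
Click 2 (5,1) count=0: revealed 6 new [(4,0) (4,1) (4,2) (5,0) (5,1) (5,2)] -> total=7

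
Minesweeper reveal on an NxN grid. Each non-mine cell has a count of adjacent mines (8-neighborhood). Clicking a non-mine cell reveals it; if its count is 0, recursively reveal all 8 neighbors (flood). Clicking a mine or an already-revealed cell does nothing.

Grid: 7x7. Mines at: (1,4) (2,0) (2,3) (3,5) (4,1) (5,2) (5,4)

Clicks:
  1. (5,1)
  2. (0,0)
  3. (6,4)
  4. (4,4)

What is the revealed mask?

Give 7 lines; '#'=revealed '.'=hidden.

Click 1 (5,1) count=2: revealed 1 new [(5,1)] -> total=1
Click 2 (0,0) count=0: revealed 8 new [(0,0) (0,1) (0,2) (0,3) (1,0) (1,1) (1,2) (1,3)] -> total=9
Click 3 (6,4) count=1: revealed 1 new [(6,4)] -> total=10
Click 4 (4,4) count=2: revealed 1 new [(4,4)] -> total=11

Answer: ####...
####...
.......
.......
....#..
.#.....
....#..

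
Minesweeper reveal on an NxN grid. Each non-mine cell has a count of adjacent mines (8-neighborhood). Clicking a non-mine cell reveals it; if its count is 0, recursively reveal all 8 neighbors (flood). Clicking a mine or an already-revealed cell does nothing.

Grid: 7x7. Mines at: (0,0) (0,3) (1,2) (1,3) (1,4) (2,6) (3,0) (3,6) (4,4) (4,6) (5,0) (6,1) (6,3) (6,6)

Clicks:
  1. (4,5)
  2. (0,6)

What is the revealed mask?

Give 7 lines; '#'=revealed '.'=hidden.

Answer: .....##
.....##
.......
.......
.....#.
.......
.......

Derivation:
Click 1 (4,5) count=3: revealed 1 new [(4,5)] -> total=1
Click 2 (0,6) count=0: revealed 4 new [(0,5) (0,6) (1,5) (1,6)] -> total=5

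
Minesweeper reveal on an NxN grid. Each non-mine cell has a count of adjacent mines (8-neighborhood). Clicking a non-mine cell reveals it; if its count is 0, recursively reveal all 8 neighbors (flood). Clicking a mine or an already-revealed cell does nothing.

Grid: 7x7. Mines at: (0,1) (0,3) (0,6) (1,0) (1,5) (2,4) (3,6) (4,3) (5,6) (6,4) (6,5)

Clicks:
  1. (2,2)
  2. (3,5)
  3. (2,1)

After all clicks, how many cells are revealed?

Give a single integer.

Answer: 23

Derivation:
Click 1 (2,2) count=0: revealed 22 new [(1,1) (1,2) (1,3) (2,0) (2,1) (2,2) (2,3) (3,0) (3,1) (3,2) (3,3) (4,0) (4,1) (4,2) (5,0) (5,1) (5,2) (5,3) (6,0) (6,1) (6,2) (6,3)] -> total=22
Click 2 (3,5) count=2: revealed 1 new [(3,5)] -> total=23
Click 3 (2,1) count=1: revealed 0 new [(none)] -> total=23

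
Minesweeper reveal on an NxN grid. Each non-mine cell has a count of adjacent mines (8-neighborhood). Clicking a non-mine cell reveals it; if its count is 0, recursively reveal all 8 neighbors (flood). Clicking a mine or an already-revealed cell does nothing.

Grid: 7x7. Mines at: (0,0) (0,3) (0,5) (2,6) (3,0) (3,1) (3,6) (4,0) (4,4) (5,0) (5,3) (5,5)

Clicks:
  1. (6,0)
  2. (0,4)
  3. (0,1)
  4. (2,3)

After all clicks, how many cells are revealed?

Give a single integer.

Answer: 15

Derivation:
Click 1 (6,0) count=1: revealed 1 new [(6,0)] -> total=1
Click 2 (0,4) count=2: revealed 1 new [(0,4)] -> total=2
Click 3 (0,1) count=1: revealed 1 new [(0,1)] -> total=3
Click 4 (2,3) count=0: revealed 12 new [(1,2) (1,3) (1,4) (1,5) (2,2) (2,3) (2,4) (2,5) (3,2) (3,3) (3,4) (3,5)] -> total=15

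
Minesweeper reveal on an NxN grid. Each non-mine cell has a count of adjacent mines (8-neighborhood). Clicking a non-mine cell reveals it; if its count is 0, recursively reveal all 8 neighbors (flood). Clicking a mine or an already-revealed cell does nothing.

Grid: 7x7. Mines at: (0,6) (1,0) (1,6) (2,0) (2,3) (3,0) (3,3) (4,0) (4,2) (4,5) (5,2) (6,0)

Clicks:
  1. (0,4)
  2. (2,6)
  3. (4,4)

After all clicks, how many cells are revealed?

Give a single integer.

Click 1 (0,4) count=0: revealed 10 new [(0,1) (0,2) (0,3) (0,4) (0,5) (1,1) (1,2) (1,3) (1,4) (1,5)] -> total=10
Click 2 (2,6) count=1: revealed 1 new [(2,6)] -> total=11
Click 3 (4,4) count=2: revealed 1 new [(4,4)] -> total=12

Answer: 12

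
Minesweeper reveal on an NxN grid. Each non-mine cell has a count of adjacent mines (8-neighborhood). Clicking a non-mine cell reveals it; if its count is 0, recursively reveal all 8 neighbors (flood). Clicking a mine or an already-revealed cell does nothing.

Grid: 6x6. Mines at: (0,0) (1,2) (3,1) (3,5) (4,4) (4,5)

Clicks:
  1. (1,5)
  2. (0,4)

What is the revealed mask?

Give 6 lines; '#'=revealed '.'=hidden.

Click 1 (1,5) count=0: revealed 9 new [(0,3) (0,4) (0,5) (1,3) (1,4) (1,5) (2,3) (2,4) (2,5)] -> total=9
Click 2 (0,4) count=0: revealed 0 new [(none)] -> total=9

Answer: ...###
...###
...###
......
......
......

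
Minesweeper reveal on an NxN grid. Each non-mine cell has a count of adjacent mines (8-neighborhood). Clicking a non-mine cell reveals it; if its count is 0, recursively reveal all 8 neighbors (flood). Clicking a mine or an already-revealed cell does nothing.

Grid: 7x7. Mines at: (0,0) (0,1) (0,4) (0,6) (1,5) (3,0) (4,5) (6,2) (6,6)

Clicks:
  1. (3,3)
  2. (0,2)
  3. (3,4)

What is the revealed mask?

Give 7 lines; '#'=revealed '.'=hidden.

Click 1 (3,3) count=0: revealed 20 new [(1,1) (1,2) (1,3) (1,4) (2,1) (2,2) (2,3) (2,4) (3,1) (3,2) (3,3) (3,4) (4,1) (4,2) (4,3) (4,4) (5,1) (5,2) (5,3) (5,4)] -> total=20
Click 2 (0,2) count=1: revealed 1 new [(0,2)] -> total=21
Click 3 (3,4) count=1: revealed 0 new [(none)] -> total=21

Answer: ..#....
.####..
.####..
.####..
.####..
.####..
.......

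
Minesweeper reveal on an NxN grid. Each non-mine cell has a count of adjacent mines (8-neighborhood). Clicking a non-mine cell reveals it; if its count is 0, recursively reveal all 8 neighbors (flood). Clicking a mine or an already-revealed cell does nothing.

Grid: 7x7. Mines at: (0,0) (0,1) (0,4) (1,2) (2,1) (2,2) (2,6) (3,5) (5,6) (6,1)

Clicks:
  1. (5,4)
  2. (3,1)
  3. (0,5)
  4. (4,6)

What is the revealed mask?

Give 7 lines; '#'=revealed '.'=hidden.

Click 1 (5,4) count=0: revealed 21 new [(3,0) (3,1) (3,2) (3,3) (3,4) (4,0) (4,1) (4,2) (4,3) (4,4) (4,5) (5,0) (5,1) (5,2) (5,3) (5,4) (5,5) (6,2) (6,3) (6,4) (6,5)] -> total=21
Click 2 (3,1) count=2: revealed 0 new [(none)] -> total=21
Click 3 (0,5) count=1: revealed 1 new [(0,5)] -> total=22
Click 4 (4,6) count=2: revealed 1 new [(4,6)] -> total=23

Answer: .....#.
.......
.......
#####..
#######
######.
..####.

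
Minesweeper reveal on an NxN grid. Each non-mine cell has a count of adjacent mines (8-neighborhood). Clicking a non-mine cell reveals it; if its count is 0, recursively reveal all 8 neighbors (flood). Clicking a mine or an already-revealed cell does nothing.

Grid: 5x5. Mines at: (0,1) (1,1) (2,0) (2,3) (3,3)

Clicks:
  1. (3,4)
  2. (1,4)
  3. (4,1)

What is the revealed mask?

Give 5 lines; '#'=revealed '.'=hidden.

Answer: .....
....#
.....
###.#
###..

Derivation:
Click 1 (3,4) count=2: revealed 1 new [(3,4)] -> total=1
Click 2 (1,4) count=1: revealed 1 new [(1,4)] -> total=2
Click 3 (4,1) count=0: revealed 6 new [(3,0) (3,1) (3,2) (4,0) (4,1) (4,2)] -> total=8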